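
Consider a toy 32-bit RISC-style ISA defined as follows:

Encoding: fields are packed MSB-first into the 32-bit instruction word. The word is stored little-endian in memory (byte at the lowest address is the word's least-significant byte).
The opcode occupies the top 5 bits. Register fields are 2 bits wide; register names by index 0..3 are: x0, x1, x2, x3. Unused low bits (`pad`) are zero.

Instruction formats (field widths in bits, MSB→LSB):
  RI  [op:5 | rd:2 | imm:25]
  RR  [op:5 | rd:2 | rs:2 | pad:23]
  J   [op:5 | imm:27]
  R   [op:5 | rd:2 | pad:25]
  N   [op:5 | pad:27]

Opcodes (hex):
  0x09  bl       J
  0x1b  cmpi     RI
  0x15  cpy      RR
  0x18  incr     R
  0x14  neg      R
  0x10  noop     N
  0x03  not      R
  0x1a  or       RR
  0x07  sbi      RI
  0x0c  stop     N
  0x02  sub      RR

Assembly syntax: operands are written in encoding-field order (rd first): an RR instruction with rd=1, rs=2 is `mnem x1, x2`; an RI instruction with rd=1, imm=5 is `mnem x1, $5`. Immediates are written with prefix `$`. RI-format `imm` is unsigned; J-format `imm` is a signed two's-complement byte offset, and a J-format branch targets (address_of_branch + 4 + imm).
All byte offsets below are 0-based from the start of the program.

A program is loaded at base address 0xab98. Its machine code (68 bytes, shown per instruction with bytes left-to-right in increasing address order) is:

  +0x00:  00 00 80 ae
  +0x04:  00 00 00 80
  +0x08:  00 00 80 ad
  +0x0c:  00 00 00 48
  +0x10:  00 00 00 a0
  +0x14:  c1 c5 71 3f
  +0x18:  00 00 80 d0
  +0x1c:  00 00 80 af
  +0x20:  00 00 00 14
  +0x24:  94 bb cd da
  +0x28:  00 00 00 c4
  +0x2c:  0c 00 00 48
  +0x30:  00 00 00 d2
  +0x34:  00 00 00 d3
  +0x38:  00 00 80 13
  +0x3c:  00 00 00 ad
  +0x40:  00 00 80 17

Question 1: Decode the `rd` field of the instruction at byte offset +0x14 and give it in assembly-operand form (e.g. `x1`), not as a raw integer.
x3

@+14  little-endian(c1 c5 71 3f) = 0x3f71c5c1
  op=0x3f71c5c1>>27=0x7 ⇒ sbi (RI)
  [26:25] rd=3 = x3
  [24:0] imm=24233409 = $24233409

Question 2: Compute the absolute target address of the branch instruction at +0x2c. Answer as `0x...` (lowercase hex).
0xabd4

[2c] 0c 00 00 48 → 0x4800000c
  opcode bits[31:27]=0x9: bl/J
  imm: (w>>0)&0x7ffffff=0xc → $12
  target = base 0xab98 + off 0x2c + 4 + imm 12 = 0xabd4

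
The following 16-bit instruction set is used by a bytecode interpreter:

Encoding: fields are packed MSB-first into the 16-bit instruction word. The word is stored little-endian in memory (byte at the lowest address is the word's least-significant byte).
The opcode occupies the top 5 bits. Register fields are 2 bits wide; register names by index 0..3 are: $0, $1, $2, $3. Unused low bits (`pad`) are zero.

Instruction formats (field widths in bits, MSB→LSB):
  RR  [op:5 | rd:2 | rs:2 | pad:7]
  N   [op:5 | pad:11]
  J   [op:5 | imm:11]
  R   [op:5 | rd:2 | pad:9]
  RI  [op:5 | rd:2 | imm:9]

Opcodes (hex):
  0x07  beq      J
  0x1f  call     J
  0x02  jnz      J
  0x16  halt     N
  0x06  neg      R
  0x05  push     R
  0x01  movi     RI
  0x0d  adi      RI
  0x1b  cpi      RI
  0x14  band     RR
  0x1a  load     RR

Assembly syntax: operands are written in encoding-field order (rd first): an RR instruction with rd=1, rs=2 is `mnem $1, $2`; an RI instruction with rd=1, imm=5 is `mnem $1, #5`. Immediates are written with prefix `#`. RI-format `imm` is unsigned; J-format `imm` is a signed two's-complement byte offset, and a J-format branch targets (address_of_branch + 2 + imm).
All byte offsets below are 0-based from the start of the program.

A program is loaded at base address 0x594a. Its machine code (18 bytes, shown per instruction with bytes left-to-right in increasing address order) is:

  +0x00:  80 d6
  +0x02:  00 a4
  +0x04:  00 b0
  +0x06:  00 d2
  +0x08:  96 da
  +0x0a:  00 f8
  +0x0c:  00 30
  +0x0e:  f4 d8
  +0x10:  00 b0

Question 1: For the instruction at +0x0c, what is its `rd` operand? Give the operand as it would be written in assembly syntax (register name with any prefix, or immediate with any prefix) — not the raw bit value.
+0x0c: 00 30 ⇒ word 0x3000 (little)
  opcode bits[15:11]=0x6: neg/R
  [10:9] rd=0 = $0

$0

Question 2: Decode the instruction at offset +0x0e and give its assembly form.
cpi $0, #244

+0x0e: f4 d8 ⇒ word 0xd8f4 (little)
  opcode bits[15:11]=0x1b: cpi/RI
  rd@[10:9]=0x0 ⇒ $0
  imm@[8:0]=0xf4 ⇒ #244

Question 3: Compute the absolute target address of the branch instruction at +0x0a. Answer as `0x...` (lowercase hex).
0x5956

@+0a  little-endian(00 f8) = 0xf800
  op=0xf800>>11=0x1f ⇒ call (J)
  imm@[10:0]=0x0 ⇒ #0
  target = base 0x594a + off 0x0a + 2 + imm 0 = 0x5956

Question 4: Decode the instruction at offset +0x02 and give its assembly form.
off 0x02: read 00 a4 as little → 0xa400
  op=0xa400>>11=0x14 ⇒ band (RR)
  rd: (w>>9)&0x3=0x2 → $2
  rs: (w>>7)&0x3=0x0 → $0

band $2, $0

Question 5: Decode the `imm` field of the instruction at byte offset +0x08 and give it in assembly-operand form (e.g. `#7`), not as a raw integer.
#150

@+08  little-endian(96 da) = 0xda96
  top 5b → 0x1b → cpi [RI]
  rd: (w>>9)&0x3=0x1 → $1
  imm: (w>>0)&0x1ff=0x96 → #150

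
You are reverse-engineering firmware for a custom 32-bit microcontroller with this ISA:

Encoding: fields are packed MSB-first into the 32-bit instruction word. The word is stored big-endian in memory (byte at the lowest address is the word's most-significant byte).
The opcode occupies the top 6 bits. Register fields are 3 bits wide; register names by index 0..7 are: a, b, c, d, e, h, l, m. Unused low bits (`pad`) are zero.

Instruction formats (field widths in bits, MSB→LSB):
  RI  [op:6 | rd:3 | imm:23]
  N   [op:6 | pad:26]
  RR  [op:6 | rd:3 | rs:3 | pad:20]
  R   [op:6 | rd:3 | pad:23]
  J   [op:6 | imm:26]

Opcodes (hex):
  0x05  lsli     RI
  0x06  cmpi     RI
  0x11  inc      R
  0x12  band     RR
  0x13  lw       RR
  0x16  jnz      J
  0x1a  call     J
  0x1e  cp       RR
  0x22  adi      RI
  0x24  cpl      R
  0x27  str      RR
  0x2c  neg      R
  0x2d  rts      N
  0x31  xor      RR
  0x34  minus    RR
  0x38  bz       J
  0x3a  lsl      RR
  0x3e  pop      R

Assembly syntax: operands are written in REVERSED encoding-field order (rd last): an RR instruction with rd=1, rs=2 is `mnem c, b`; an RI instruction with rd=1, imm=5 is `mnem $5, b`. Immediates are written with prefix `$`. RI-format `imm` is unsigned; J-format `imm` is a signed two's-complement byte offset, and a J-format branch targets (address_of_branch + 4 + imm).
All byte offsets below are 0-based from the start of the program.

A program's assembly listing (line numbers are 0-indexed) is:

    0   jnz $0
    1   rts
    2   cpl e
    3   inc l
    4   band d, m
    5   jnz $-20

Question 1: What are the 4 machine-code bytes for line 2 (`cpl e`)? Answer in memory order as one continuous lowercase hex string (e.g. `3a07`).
92000000

L2: cpl op=0x24:6|rd=4:3|pad=0:23 ⇒ 0x92000000 ⇒ big 92 00 00 00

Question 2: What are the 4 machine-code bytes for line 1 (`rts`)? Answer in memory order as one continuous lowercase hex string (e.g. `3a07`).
b4000000

1. rts fields op=0x2d:6|pad=0:26 → word b4000000h → b4 00 00 00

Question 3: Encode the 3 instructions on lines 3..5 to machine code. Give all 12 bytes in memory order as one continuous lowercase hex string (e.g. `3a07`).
470000004bb000005bffffec

line 3 (inc): pack op=0x11:6|rd=6:3|pad=0:23 = 0x47000000; big→ 47 00 00 00
line 4 (band): pack op=0x12:6|rd=7:3|rs=3:3|pad=0:20 = 0x4bb00000; big→ 4b b0 00 00
line 5 (jnz): pack op=0x16:6|imm=-20:26 = 0x5bffffec; big→ 5b ff ff ec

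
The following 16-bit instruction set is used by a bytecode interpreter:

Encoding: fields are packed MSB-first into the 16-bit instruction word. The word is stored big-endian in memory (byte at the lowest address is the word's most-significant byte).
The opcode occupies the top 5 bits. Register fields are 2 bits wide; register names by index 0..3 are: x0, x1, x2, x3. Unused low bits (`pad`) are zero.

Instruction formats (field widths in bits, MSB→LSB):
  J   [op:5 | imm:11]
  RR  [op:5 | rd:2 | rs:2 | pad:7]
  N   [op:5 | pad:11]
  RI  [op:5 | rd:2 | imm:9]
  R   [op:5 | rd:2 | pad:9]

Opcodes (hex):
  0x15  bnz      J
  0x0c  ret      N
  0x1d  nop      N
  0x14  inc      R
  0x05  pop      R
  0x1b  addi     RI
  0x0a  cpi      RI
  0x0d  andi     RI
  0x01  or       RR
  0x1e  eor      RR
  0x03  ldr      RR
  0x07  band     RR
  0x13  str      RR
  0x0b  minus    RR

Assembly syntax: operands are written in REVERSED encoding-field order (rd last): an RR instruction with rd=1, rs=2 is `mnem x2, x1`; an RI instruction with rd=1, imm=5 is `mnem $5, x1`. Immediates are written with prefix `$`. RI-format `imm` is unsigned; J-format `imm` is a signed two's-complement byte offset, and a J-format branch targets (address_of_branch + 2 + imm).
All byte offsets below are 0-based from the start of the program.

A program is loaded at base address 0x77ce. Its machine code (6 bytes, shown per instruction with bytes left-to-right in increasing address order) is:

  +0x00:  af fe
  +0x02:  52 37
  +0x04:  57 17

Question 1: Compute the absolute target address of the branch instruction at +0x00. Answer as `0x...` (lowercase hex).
@+00  big-endian(af fe) = 0xaffe
  top 5b → 0x15 → bnz [J]
  imm: (w>>0)&0x7ff=0x7fe (s11→-2) → $-2
  target = base 0x77ce + off 0x00 + 2 + imm -2 = 0x77ce

0x77ce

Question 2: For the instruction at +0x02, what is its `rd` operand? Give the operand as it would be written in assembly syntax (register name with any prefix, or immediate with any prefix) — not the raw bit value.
x1

[02] 52 37 → 0x5237
  top 5b → 0xa → cpi [RI]
  rd@[10:9]=0x1 ⇒ x1
  imm@[8:0]=0x37 ⇒ $55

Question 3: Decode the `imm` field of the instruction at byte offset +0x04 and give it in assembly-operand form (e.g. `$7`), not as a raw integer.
$279

+0x04: 57 17 ⇒ word 0x5717 (big)
  top 5b → 0xa → cpi [RI]
  rd@[10:9]=0x3 ⇒ x3
  imm@[8:0]=0x117 ⇒ $279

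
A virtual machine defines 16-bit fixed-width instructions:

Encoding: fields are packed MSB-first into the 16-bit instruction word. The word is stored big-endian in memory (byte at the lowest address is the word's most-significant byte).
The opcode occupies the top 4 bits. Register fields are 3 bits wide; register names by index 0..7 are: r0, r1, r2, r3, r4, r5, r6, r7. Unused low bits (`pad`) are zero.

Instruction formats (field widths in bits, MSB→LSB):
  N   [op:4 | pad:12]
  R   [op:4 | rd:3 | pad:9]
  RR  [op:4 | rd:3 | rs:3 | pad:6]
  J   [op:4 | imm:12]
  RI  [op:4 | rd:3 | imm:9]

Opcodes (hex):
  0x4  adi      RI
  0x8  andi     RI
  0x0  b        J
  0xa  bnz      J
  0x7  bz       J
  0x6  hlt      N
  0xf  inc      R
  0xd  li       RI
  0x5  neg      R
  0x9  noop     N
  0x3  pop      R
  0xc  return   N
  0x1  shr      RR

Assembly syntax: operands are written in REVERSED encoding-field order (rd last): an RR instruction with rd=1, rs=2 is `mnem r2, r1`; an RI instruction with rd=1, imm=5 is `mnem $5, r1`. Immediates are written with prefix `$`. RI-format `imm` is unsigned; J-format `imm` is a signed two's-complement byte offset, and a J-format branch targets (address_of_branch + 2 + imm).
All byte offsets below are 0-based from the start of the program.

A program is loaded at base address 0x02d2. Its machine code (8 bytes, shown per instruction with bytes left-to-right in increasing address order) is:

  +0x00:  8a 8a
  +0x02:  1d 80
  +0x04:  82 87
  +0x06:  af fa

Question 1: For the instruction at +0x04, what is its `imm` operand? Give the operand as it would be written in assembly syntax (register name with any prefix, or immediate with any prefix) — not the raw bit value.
$135

+0x04: 82 87 ⇒ word 0x8287 (big)
  opcode bits[15:12]=0x8: andi/RI
  rd@[11:9]=0x1 ⇒ r1
  imm@[8:0]=0x87 ⇒ $135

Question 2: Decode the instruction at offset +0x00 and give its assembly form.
andi $138, r5

@+00  big-endian(8a 8a) = 0x8a8a
  top 4b → 0x8 → andi [RI]
  [11:9] rd=5 = r5
  [8:0] imm=138 = $138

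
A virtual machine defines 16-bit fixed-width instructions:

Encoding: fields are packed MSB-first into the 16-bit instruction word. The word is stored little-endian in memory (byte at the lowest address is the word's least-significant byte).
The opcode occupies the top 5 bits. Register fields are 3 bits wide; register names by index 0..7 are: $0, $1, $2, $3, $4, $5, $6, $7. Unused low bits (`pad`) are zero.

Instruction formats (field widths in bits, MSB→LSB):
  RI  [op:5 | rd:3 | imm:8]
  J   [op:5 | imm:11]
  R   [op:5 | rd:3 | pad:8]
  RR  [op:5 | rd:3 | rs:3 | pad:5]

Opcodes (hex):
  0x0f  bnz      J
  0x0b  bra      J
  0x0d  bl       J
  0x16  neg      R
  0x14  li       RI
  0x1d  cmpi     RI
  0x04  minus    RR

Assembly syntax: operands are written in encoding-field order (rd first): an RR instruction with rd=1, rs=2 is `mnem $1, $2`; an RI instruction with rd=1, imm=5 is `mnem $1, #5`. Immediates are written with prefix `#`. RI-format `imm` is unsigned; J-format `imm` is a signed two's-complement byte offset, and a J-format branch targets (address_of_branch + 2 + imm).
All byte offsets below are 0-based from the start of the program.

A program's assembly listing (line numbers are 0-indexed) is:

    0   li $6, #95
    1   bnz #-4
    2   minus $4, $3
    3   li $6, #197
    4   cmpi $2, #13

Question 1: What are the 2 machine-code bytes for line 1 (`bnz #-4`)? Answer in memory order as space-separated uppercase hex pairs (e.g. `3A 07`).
1. bnz fields op=0xf:5|imm=-4:11 → word 7ffch → fc 7f

FC 7F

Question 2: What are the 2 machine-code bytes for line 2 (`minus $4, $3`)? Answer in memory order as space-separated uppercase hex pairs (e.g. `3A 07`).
2. minus fields op=0x4:5|rd=4:3|rs=3:3|pad=0:5 → word 2460h → 60 24

60 24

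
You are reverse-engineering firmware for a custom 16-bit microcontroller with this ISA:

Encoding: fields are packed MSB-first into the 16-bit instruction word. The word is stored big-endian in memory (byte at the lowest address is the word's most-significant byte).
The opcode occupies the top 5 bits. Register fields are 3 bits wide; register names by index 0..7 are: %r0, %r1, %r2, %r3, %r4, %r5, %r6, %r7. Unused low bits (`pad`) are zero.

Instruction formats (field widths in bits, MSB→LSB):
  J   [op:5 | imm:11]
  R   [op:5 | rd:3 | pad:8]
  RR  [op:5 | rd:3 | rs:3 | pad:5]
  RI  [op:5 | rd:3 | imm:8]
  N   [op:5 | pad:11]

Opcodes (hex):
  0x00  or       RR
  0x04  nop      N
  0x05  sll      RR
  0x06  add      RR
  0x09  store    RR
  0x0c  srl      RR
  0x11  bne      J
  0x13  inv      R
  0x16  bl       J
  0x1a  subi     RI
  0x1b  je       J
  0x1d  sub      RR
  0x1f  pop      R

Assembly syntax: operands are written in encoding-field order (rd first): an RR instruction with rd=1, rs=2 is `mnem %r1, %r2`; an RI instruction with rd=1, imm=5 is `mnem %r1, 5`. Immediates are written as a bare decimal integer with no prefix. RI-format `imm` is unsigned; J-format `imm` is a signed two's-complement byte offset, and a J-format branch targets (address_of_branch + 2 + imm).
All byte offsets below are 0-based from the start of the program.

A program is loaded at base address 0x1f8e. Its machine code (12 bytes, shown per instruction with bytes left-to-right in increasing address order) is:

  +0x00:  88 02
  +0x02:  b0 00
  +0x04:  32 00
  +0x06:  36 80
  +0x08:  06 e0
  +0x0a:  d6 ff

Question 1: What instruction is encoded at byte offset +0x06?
[06] 36 80 → 0x3680
  op=0x3680>>11=0x6 ⇒ add (RR)
  rd: (w>>8)&0x7=0x6 → %r6
  rs: (w>>5)&0x7=0x4 → %r4

add %r6, %r4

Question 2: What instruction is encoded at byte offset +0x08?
+0x08: 06 e0 ⇒ word 0x06e0 (big)
  top 5b → 0x0 → or [RR]
  [10:8] rd=6 = %r6
  [7:5] rs=7 = %r7

or %r6, %r7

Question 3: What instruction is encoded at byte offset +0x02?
+0x02: b0 00 ⇒ word 0xb000 (big)
  top 5b → 0x16 → bl [J]
  imm@[10:0]=0x0 ⇒ 0

bl 0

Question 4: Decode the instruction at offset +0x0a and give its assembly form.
subi %r6, 255

off 0x0a: read d6 ff as big → 0xd6ff
  opcode bits[15:11]=0x1a: subi/RI
  rd: (w>>8)&0x7=0x6 → %r6
  imm: (w>>0)&0xff=0xff → 255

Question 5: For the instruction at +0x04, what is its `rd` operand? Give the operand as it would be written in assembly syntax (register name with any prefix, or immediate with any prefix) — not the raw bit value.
[04] 32 00 → 0x3200
  op=0x3200>>11=0x6 ⇒ add (RR)
  rd: (w>>8)&0x7=0x2 → %r2
  rs: (w>>5)&0x7=0x0 → %r0

%r2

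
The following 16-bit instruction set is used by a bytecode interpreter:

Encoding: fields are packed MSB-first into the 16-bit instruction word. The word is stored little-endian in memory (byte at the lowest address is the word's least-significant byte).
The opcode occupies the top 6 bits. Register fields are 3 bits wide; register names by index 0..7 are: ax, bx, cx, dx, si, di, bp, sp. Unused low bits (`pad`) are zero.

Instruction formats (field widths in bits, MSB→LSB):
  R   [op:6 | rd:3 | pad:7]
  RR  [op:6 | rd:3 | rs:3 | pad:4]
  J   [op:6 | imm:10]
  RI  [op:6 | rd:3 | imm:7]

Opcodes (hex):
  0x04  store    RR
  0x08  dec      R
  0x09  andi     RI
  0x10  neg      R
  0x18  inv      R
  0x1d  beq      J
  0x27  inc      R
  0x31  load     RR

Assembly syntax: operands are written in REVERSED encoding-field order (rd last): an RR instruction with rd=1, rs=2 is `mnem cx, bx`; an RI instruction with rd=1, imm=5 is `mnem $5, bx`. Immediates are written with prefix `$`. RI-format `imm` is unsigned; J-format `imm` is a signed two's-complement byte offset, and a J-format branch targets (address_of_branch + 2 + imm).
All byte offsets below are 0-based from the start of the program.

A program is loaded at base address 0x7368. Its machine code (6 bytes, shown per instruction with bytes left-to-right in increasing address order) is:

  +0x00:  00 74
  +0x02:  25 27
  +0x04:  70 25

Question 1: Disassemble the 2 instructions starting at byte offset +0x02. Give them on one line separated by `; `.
andi $37, bp; andi $112, cx

+0x02: 25 27 ⇒ word 0x2725 (little)
  op=0x2725>>10=0x9 ⇒ andi (RI)
  rd: (w>>7)&0x7=0x6 → bp
  imm: (w>>0)&0x7f=0x25 → $37
+0x04: 70 25 ⇒ word 0x2570 (little)
  op=0x2570>>10=0x9 ⇒ andi (RI)
  rd: (w>>7)&0x7=0x2 → cx
  imm: (w>>0)&0x7f=0x70 → $112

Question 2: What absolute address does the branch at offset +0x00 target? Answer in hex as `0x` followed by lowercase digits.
off 0x00: read 00 74 as little → 0x7400
  opcode bits[15:10]=0x1d: beq/J
  [9:0] imm=0 = $0
  target = base 0x7368 + off 0x00 + 2 + imm 0 = 0x736a

0x736a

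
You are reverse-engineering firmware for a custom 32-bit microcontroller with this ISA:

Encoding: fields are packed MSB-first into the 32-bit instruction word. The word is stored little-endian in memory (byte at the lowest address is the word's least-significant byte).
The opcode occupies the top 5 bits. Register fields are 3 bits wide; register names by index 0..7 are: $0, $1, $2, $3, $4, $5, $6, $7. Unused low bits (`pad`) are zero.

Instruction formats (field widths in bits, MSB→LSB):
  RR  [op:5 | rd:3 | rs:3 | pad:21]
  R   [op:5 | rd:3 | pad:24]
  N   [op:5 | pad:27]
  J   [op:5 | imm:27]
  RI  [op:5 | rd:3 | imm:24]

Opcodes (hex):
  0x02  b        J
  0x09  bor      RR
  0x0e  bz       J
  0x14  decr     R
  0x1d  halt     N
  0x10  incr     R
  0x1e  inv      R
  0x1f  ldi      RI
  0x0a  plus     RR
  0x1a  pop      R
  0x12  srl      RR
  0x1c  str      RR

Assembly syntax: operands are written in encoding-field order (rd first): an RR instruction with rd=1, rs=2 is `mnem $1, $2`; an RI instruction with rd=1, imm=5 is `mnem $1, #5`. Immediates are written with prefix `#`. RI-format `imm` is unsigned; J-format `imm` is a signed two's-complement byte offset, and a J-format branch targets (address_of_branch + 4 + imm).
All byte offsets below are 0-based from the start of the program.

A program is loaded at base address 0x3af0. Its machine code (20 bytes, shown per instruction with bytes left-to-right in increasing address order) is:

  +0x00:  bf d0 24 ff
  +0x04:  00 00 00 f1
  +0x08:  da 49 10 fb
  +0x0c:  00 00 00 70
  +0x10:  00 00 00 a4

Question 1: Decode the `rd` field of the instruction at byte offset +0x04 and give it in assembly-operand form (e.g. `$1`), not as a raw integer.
$1

@+04  little-endian(00 00 00 f1) = 0xf1000000
  top 5b → 0x1e → inv [R]
  [26:24] rd=1 = $1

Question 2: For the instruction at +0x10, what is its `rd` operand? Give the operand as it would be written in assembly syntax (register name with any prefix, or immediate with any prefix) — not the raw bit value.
$4

[10] 00 00 00 a4 → 0xa4000000
  top 5b → 0x14 → decr [R]
  rd: (w>>24)&0x7=0x4 → $4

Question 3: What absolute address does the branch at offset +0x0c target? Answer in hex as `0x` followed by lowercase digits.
0x3b00

@+0c  little-endian(00 00 00 70) = 0x70000000
  top 5b → 0xe → bz [J]
  imm: (w>>0)&0x7ffffff=0x0 → #0
  target = base 0x3af0 + off 0x0c + 4 + imm 0 = 0x3b00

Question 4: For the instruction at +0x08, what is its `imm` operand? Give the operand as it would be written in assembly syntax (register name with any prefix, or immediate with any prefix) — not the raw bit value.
@+08  little-endian(da 49 10 fb) = 0xfb1049da
  op=0xfb1049da>>27=0x1f ⇒ ldi (RI)
  [26:24] rd=3 = $3
  [23:0] imm=1067482 = #1067482

#1067482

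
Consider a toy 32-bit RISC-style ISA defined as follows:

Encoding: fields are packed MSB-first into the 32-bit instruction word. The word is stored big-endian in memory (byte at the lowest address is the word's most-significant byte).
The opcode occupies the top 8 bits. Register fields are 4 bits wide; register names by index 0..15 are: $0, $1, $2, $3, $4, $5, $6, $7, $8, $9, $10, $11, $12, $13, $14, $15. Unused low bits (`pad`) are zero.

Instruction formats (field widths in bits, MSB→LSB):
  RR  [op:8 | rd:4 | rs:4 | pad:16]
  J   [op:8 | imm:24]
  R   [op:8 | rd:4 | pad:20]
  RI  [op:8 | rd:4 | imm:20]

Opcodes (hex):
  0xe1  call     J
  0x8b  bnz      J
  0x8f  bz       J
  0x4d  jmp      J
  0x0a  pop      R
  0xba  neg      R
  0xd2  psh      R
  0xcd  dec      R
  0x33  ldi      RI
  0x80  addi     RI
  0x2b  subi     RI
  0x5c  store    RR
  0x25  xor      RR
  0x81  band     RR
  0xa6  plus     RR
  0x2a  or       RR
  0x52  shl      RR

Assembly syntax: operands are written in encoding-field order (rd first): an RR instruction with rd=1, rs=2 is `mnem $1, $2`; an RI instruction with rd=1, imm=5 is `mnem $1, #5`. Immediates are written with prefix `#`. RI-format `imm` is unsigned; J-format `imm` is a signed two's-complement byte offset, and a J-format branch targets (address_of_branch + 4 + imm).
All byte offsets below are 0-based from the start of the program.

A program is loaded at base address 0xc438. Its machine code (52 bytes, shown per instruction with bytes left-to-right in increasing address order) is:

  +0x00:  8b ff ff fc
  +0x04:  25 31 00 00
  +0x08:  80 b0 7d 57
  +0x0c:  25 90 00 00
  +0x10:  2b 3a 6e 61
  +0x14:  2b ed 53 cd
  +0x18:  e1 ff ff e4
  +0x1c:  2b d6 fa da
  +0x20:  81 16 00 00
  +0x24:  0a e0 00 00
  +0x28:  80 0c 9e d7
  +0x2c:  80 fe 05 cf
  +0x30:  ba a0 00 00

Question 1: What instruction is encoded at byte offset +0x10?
subi $3, #683617

off 0x10: read 2b 3a 6e 61 as big → 0x2b3a6e61
  opcode bits[31:24]=0x2b: subi/RI
  rd: (w>>20)&0xf=0x3 → $3
  imm: (w>>0)&0xfffff=0xa6e61 → #683617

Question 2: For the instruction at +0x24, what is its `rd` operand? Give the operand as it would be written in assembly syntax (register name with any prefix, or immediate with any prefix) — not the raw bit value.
$14

off 0x24: read 0a e0 00 00 as big → 0x0ae00000
  opcode bits[31:24]=0xa: pop/R
  [23:20] rd=14 = $14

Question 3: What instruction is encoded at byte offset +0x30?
[30] ba a0 00 00 → 0xbaa00000
  opcode bits[31:24]=0xba: neg/R
  [23:20] rd=10 = $10

neg $10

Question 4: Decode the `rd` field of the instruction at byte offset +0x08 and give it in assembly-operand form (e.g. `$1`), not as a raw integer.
@+08  big-endian(80 b0 7d 57) = 0x80b07d57
  top 8b → 0x80 → addi [RI]
  rd@[23:20]=0xb ⇒ $11
  imm@[19:0]=0x7d57 ⇒ #32087

$11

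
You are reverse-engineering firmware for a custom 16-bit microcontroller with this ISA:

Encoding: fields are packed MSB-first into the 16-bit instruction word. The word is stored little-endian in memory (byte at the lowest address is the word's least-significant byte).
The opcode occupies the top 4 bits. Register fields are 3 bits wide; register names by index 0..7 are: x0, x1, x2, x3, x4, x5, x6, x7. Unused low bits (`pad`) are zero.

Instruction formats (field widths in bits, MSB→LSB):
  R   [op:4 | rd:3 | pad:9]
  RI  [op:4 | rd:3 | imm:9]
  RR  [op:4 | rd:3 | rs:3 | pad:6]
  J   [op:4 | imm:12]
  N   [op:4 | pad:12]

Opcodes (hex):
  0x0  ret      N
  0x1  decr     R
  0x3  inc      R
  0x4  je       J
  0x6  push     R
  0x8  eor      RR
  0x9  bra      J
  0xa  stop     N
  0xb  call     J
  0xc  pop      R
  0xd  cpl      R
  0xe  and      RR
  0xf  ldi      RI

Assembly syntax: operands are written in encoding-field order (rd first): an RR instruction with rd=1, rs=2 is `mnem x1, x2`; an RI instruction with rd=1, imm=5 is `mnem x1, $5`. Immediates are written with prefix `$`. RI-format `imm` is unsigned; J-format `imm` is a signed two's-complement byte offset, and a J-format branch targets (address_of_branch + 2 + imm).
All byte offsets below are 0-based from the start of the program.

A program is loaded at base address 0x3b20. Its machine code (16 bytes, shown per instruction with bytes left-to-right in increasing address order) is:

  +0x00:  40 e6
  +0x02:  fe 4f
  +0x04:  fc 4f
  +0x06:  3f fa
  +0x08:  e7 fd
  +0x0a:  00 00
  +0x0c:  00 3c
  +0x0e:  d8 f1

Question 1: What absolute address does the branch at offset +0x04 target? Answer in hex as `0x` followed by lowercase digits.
0x3b22

off 0x04: read fc 4f as little → 0x4ffc
  opcode bits[15:12]=0x4: je/J
  imm@[11:0]=0xffc (s12→-4) ⇒ $-4
  target = base 0x3b20 + off 0x04 + 2 + imm -4 = 0x3b22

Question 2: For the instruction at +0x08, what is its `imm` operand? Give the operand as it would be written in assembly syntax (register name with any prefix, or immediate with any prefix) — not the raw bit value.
$487

+0x08: e7 fd ⇒ word 0xfde7 (little)
  op=0xfde7>>12=0xf ⇒ ldi (RI)
  rd: (w>>9)&0x7=0x6 → x6
  imm: (w>>0)&0x1ff=0x1e7 → $487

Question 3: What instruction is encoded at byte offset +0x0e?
[0e] d8 f1 → 0xf1d8
  op=0xf1d8>>12=0xf ⇒ ldi (RI)
  [11:9] rd=0 = x0
  [8:0] imm=472 = $472

ldi x0, $472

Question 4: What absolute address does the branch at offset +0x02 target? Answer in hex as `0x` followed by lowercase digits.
off 0x02: read fe 4f as little → 0x4ffe
  opcode bits[15:12]=0x4: je/J
  imm: (w>>0)&0xfff=0xffe (s12→-2) → $-2
  target = base 0x3b20 + off 0x02 + 2 + imm -2 = 0x3b22

0x3b22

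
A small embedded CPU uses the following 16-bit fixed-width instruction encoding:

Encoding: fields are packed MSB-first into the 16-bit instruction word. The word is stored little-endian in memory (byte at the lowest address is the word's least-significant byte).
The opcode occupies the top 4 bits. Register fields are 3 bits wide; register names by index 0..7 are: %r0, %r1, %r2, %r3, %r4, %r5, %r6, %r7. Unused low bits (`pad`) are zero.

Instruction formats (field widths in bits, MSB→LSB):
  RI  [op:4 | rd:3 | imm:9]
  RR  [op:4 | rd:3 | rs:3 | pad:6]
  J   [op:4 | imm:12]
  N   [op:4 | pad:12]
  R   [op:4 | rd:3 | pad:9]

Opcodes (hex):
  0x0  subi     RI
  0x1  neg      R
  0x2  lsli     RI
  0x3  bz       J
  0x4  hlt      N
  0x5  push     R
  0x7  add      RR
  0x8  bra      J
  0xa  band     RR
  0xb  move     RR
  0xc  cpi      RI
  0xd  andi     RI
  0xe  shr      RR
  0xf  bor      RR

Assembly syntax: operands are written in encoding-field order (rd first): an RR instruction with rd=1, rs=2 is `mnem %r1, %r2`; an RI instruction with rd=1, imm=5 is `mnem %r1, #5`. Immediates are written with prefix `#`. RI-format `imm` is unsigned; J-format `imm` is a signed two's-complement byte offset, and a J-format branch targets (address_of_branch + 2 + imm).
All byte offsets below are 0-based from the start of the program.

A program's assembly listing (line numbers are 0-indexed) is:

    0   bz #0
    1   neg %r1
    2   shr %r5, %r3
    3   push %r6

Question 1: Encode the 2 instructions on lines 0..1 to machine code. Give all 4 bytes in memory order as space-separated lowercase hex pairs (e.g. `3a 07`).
0. bz fields op=0x3:4|imm=0:12 → word 3000h → 00 30
1. neg fields op=0x1:4|rd=1:3|pad=0:9 → word 1200h → 00 12

00 30 00 12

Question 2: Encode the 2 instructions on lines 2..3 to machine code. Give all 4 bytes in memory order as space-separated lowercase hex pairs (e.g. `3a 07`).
c0 ea 00 5c

line 2 (shr): pack op=0xe:4|rd=5:3|rs=3:3|pad=0:6 = 0xeac0; little→ c0 ea
line 3 (push): pack op=0x5:4|rd=6:3|pad=0:9 = 0x5c00; little→ 00 5c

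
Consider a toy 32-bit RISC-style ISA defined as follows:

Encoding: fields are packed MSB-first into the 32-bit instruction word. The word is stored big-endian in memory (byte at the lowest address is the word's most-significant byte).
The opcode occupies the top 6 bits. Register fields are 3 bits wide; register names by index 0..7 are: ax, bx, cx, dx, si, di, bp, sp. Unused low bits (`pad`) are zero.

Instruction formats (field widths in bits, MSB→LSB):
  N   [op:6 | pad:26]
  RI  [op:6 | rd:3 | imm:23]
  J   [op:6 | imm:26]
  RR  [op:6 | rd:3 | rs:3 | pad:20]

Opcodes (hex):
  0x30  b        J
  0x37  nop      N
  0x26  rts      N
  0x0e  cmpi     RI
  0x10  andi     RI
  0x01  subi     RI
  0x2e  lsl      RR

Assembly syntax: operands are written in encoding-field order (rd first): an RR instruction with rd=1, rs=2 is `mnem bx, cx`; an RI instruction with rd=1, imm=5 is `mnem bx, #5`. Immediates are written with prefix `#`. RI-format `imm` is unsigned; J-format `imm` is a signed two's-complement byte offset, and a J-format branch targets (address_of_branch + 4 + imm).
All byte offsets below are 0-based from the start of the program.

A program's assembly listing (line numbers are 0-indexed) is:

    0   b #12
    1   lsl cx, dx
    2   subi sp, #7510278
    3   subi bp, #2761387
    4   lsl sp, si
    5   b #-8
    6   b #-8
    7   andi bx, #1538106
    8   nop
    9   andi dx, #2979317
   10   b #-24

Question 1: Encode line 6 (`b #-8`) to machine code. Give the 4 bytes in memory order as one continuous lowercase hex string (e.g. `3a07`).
L6: b op=0x30:6|imm=-8:26 ⇒ 0xc3fffff8 ⇒ big c3 ff ff f8

c3fffff8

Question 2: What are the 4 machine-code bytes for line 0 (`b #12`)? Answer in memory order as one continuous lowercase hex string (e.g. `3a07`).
c000000c

0. b fields op=0x30:6|imm=12:26 → word c000000ch → c0 00 00 0c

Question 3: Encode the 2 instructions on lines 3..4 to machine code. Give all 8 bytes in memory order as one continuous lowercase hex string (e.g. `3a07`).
line 3 (subi): pack op=0x1:6|rd=6:3|imm=2761387:23 = 0x072a22ab; big→ 07 2a 22 ab
line 4 (lsl): pack op=0x2e:6|rd=7:3|rs=4:3|pad=0:20 = 0xbbc00000; big→ bb c0 00 00

072a22abbbc00000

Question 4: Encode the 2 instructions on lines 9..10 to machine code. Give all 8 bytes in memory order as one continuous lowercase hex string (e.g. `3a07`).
41ad75f5c3ffffe8

L9: andi op=0x10:6|rd=3:3|imm=2979317:23 ⇒ 0x41ad75f5 ⇒ big 41 ad 75 f5
L10: b op=0x30:6|imm=-24:26 ⇒ 0xc3ffffe8 ⇒ big c3 ff ff e8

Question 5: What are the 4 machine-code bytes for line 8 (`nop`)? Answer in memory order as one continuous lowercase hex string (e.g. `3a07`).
dc000000

line 8 (nop): pack op=0x37:6|pad=0:26 = 0xdc000000; big→ dc 00 00 00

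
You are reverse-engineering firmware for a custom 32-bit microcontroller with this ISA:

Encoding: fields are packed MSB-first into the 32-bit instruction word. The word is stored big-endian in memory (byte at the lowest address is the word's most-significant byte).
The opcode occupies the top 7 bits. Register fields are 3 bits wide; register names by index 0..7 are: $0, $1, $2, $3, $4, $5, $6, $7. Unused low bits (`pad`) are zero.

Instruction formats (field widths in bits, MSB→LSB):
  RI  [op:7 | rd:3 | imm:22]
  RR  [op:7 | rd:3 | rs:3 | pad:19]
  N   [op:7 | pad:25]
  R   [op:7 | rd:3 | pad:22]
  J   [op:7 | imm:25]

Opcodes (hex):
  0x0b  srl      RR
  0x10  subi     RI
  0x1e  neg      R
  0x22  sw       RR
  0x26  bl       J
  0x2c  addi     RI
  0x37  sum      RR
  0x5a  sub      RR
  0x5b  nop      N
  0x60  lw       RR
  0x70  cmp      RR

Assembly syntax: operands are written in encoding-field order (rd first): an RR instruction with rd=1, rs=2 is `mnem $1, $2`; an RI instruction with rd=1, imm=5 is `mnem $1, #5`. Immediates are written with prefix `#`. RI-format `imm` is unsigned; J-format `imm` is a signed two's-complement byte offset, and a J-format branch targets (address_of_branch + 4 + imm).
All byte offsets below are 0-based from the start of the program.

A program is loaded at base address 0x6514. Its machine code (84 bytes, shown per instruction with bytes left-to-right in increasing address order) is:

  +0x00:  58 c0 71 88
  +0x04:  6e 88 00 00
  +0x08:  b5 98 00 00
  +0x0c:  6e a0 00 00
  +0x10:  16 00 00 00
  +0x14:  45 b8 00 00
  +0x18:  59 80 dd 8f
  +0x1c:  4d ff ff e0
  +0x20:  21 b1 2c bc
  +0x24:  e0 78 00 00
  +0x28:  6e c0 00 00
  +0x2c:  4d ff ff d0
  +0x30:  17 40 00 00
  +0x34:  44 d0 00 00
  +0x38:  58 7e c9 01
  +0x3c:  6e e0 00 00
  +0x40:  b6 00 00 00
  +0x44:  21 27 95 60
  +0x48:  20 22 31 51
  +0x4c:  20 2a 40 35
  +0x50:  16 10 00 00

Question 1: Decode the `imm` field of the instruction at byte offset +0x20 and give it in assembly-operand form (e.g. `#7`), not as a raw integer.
#3222716

off 0x20: read 21 b1 2c bc as big → 0x21b12cbc
  top 7b → 0x10 → subi [RI]
  rd@[24:22]=0x6 ⇒ $6
  imm@[21:0]=0x312cbc ⇒ #3222716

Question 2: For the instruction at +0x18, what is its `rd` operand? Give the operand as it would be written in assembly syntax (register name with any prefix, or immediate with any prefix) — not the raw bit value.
[18] 59 80 dd 8f → 0x5980dd8f
  op=0x5980dd8f>>25=0x2c ⇒ addi (RI)
  [24:22] rd=6 = $6
  [21:0] imm=56719 = #56719

$6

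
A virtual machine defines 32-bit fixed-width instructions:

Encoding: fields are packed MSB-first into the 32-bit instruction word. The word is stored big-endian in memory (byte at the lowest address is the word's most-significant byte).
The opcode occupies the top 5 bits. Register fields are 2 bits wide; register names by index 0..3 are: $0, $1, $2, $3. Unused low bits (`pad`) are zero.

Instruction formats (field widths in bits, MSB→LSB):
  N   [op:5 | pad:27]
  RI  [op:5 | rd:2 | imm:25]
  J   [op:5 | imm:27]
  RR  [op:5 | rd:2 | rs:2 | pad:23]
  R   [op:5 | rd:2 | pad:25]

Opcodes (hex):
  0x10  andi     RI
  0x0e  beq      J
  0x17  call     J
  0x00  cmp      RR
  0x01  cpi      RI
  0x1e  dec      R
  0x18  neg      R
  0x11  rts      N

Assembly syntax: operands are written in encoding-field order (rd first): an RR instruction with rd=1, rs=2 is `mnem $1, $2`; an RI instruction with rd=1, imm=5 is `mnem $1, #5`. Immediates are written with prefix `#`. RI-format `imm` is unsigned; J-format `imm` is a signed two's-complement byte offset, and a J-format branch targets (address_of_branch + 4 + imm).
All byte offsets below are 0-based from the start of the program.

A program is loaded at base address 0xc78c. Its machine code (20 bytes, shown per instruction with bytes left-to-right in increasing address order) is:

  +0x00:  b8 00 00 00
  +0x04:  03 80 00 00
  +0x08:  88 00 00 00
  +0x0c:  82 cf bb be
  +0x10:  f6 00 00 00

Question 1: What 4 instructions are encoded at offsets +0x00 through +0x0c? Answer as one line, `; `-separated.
call #0; cmp $1, $3; rts; andi $1, #13614014

+0x00: b8 00 00 00 ⇒ word 0xb8000000 (big)
  opcode bits[31:27]=0x17: call/J
  [26:0] imm=0 = #0
+0x04: 03 80 00 00 ⇒ word 0x03800000 (big)
  opcode bits[31:27]=0x0: cmp/RR
  [26:25] rd=1 = $1
  [24:23] rs=3 = $3
+0x08: 88 00 00 00 ⇒ word 0x88000000 (big)
  opcode bits[31:27]=0x11: rts/N
+0x0c: 82 cf bb be ⇒ word 0x82cfbbbe (big)
  opcode bits[31:27]=0x10: andi/RI
  [26:25] rd=1 = $1
  [24:0] imm=13614014 = #13614014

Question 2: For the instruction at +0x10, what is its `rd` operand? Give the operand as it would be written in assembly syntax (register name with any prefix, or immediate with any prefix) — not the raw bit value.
$3

[10] f6 00 00 00 → 0xf6000000
  top 5b → 0x1e → dec [R]
  rd: (w>>25)&0x3=0x3 → $3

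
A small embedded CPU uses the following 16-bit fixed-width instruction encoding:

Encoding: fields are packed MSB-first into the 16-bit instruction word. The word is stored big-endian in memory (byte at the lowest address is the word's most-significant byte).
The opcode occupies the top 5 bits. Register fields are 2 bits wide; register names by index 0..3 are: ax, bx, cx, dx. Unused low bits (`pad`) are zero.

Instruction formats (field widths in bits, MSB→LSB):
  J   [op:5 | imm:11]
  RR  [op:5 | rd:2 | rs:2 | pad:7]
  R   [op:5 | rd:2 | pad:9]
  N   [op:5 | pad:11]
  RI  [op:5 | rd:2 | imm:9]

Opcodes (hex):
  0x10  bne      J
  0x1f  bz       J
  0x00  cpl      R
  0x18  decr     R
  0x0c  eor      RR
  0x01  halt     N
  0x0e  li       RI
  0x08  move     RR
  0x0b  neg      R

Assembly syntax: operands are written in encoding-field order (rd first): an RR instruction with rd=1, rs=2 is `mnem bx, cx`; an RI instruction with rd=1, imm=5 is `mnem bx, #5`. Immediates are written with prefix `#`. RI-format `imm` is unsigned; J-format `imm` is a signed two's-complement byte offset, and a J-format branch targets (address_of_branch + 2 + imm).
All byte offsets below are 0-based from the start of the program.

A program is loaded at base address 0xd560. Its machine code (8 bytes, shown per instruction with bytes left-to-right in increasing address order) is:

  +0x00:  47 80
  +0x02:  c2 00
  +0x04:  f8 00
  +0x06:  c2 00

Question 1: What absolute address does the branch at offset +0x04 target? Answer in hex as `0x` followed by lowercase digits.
@+04  big-endian(f8 00) = 0xf800
  top 5b → 0x1f → bz [J]
  [10:0] imm=0 = #0
  target = base 0xd560 + off 0x04 + 2 + imm 0 = 0xd566

0xd566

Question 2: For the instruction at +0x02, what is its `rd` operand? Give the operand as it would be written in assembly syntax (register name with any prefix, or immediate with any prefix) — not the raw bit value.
[02] c2 00 → 0xc200
  opcode bits[15:11]=0x18: decr/R
  rd: (w>>9)&0x3=0x1 → bx

bx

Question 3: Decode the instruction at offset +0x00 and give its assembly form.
move dx, dx

off 0x00: read 47 80 as big → 0x4780
  op=0x4780>>11=0x8 ⇒ move (RR)
  rd@[10:9]=0x3 ⇒ dx
  rs@[8:7]=0x3 ⇒ dx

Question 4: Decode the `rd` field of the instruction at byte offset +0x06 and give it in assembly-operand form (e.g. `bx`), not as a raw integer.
bx

off 0x06: read c2 00 as big → 0xc200
  top 5b → 0x18 → decr [R]
  rd: (w>>9)&0x3=0x1 → bx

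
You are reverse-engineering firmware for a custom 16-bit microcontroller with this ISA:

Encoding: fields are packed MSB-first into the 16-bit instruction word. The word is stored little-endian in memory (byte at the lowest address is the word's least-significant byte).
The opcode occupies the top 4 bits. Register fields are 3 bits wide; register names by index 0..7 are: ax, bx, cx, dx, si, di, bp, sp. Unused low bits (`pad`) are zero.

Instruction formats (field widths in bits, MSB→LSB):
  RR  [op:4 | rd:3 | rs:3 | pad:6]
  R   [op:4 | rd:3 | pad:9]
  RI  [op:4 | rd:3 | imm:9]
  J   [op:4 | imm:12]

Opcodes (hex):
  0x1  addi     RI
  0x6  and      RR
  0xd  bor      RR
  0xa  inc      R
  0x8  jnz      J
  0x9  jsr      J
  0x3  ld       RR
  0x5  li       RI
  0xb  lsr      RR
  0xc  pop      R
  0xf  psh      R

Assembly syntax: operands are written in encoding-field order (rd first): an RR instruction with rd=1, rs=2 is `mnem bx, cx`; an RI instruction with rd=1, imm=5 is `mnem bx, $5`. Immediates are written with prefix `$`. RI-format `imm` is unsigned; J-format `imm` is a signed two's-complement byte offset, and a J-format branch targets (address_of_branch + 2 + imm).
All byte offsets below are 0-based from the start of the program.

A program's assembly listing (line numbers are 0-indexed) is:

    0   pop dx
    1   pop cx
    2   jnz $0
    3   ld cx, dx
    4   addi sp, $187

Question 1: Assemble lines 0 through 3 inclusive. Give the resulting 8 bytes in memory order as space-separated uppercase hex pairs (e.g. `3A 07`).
line 0 (pop): pack op=0xc:4|rd=3:3|pad=0:9 = 0xc600; little→ 00 c6
line 1 (pop): pack op=0xc:4|rd=2:3|pad=0:9 = 0xc400; little→ 00 c4
line 2 (jnz): pack op=0x8:4|imm=0:12 = 0x8000; little→ 00 80
line 3 (ld): pack op=0x3:4|rd=2:3|rs=3:3|pad=0:6 = 0x34c0; little→ c0 34

00 C6 00 C4 00 80 C0 34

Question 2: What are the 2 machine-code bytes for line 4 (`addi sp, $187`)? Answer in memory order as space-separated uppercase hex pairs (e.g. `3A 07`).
line 4 (addi): pack op=0x1:4|rd=7:3|imm=187:9 = 0x1ebb; little→ bb 1e

BB 1E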